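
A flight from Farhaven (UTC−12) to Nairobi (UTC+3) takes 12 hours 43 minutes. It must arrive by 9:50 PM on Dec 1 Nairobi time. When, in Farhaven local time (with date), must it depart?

6:07 PM on November 30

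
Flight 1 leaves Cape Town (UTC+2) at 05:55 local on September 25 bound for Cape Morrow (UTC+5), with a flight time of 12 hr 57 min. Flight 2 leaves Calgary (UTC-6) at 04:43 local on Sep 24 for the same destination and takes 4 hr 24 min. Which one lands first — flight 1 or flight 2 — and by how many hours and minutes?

the second, by 25 hours 45 minutes

Flight 1 in UTC: 05:55 − 2:00 = 03:55 on Sep 25.
+12 hours 57 minutes → arrive 16:52 UTC on Sep 25.
Flight 2 in UTC: 04:43 + 6:00 = 10:43 on Sep 24.
+4 hours and 24 minutes → arrive 15:07 UTC on Sep 24.
Flight 2 lands earlier by 25 hours 45 minutes.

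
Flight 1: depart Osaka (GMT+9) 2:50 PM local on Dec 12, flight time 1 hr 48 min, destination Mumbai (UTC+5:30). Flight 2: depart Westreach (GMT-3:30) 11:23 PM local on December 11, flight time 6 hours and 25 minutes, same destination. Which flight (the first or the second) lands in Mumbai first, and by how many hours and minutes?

Flight 1 in UTC: 2:50 PM − 9:00 = 5:50 AM on Dec 12.
+1 hour and 48 minutes → arrive 7:38 AM UTC on Dec 12.
Flight 2 in UTC: 11:23 PM + 3:30 = 2:53 AM on Dec 12.
+6 hours and 25 minutes → arrive 9:18 AM UTC on Dec 12.
Flight 1 lands earlier by 1 hour 40 minutes.

the first, by 1 hour 40 minutes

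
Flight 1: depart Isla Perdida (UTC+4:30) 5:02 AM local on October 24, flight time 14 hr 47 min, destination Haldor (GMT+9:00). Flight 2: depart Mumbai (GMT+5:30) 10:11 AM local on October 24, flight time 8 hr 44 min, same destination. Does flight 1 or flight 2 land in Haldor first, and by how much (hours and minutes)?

the second, by 1 hour 54 minutes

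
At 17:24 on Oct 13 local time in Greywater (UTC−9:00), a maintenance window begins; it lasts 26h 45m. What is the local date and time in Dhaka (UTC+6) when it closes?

11:09 on October 15

Convert start to UTC: 17:24 + 9:00 = 02:24 UTC on Oct 14.
Add 26 hours and 45 minutes duration → 05:09 UTC (Oct 15).
Dhaka is UTC+6:00, so local end time = 05:09 + 6:00 = 11:09 on Oct 15.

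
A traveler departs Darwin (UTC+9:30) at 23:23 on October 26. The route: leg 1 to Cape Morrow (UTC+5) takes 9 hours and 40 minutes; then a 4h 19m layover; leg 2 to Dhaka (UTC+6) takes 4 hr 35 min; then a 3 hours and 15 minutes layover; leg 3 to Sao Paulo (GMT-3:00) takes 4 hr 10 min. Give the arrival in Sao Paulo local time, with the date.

Convert departure to UTC: 23:23 − 9:30 = 13:53 UTC on Oct 26.
Add 9 hours 40 minutes leg 1 → 23:33 UTC.
Add 4 hours 19 minutes layover in Cape Morrow → 03:52 UTC (Oct 27).
Add 4 hours and 35 minutes leg 2 → 08:27 UTC.
Add 3 hours and 15 minutes layover in Dhaka → 11:42 UTC.
Add 4 hours and 10 minutes leg 3 → 15:52 UTC.
Sao Paulo is UTC−3:00, so local arrival = 15:52 − 3:00 = 12:52 on Oct 27.

12:52 on Oct 27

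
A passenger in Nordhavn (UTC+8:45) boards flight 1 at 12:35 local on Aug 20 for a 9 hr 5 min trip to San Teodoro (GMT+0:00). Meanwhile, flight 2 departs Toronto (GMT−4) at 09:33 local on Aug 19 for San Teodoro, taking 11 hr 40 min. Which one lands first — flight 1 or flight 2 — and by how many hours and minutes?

the second, by 11 hours 42 minutes

Flight 1 in UTC: 12:35 − 8:45 = 03:50 on Aug 20.
+9 hours and 5 minutes → arrive 12:55 UTC on Aug 20.
Flight 2 in UTC: 09:33 + 4:00 = 13:33 on Aug 19.
+11 hours 40 minutes → arrive 01:13 UTC on Aug 20.
Flight 2 lands earlier by 11 hours 42 minutes.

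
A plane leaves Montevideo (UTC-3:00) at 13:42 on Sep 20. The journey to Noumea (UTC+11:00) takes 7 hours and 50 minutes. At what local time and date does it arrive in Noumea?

11:32 on Sep 21

Convert departure to UTC: 13:42 + 3:00 = 16:42 UTC on Sep 20.
Add 7 hours 50 minutes travel time → 00:32 UTC (Sep 21).
Noumea is UTC+11:00, so local arrival = 00:32 + 11:00 = 11:32 on Sep 21.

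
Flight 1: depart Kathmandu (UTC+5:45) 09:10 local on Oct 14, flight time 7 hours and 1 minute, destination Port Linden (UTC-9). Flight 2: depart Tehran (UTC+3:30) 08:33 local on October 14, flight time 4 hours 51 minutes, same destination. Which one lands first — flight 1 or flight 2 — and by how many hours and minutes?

the second, by 32 minutes

Flight 1 in UTC: 09:10 − 5:45 = 03:25 on Oct 14.
+7 hours and 1 minute → arrive 10:26 UTC on Oct 14.
Flight 2 in UTC: 08:33 − 3:30 = 05:03 on Oct 14.
+4 hours and 51 minutes → arrive 09:54 UTC on Oct 14.
Flight 2 lands earlier by 32 minutes.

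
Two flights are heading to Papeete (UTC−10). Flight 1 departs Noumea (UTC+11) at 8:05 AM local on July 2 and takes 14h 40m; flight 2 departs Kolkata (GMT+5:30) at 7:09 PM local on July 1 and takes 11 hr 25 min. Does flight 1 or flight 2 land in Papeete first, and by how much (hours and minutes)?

the second, by 10 hours 41 minutes

Flight 1 in UTC: 8:05 AM − 11:00 = 9:05 PM on Jul 1.
+14 hours and 40 minutes → arrive 11:45 AM UTC on Jul 2.
Flight 2 in UTC: 7:09 PM − 5:30 = 1:39 PM on Jul 1.
+11 hours 25 minutes → arrive 1:04 AM UTC on Jul 2.
Flight 2 lands earlier by 10 hours 41 minutes.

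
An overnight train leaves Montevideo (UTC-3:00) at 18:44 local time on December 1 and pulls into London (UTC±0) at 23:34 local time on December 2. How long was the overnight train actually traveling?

25 hours 50 minutes

Departure in UTC: 18:44 + 3:00 = 21:44 on Dec 1.
Arrival is already UTC: 23:34 on Dec 2.
Elapsed = 23:34 − 21:44 (+1 day) = 25 hours 50 minutes.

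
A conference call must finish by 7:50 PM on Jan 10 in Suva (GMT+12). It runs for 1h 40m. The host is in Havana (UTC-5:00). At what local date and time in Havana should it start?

Target end time in UTC: 7:50 PM − 12:00 = 7:50 AM on Jan 10.
Subtract 1 hour 40 minutes → start 6:10 AM UTC on Jan 10.
Havana is UTC−5:00: 6:10 AM − 5:00 = 1:10 AM on Jan 10.

1:10 AM on January 10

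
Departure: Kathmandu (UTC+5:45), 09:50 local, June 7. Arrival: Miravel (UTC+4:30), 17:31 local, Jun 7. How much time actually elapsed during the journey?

8 hours 56 minutes

Departure in UTC: 09:50 − 5:45 = 04:05 on Jun 7.
Arrival in UTC: 17:31 − 4:30 = 13:01 on Jun 7.
Elapsed = 13:01 − 04:05 = 8 hours 56 minutes.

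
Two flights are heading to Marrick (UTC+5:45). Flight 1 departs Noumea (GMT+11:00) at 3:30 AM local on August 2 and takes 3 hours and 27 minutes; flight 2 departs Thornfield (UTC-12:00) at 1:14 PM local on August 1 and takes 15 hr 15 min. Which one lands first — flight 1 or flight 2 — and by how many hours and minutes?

Flight 1 in UTC: 3:30 AM − 11:00 = 4:30 PM on Aug 1.
+3 hours 27 minutes → arrive 7:57 PM UTC on Aug 1.
Flight 2 in UTC: 1:14 PM + 12:00 = 1:14 AM on Aug 2.
+15 hours and 15 minutes → arrive 4:29 PM UTC on Aug 2.
Flight 1 lands earlier by 20 hours 32 minutes.

the first, by 20 hours 32 minutes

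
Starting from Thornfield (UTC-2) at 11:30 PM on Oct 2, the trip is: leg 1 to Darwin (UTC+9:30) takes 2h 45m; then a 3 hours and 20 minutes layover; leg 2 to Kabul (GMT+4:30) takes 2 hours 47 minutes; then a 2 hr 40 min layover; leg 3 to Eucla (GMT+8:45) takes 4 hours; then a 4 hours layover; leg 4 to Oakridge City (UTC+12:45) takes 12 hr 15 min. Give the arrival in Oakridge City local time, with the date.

10:02 PM on Oct 4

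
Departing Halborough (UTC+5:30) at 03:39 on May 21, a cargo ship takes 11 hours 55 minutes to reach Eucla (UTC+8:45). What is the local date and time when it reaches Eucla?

Eucla is 3:15 ahead of Halborough.
After 11 hours and 55 minutes it is 15:34 in Halborough.
Shift by the zone difference: 15:34 + 3:15 = 18:49 on May 21 in Eucla.

18:49 on May 21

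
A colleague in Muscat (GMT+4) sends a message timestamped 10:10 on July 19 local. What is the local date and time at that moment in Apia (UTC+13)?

Apia is 9:00 ahead of Muscat.
Shift by the zone difference: 10:10 + 9:00 = 19:10 on Jul 19 in Apia.

19:10 on Jul 19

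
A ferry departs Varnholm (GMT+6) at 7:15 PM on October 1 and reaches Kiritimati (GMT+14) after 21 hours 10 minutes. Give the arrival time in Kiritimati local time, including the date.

12:25 AM on Oct 3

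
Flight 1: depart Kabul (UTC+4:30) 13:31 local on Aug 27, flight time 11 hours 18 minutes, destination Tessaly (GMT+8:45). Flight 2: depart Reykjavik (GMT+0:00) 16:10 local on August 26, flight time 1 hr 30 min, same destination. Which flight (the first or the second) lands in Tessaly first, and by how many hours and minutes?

the second, by 26 hours 39 minutes

Flight 1 in UTC: 13:31 − 4:30 = 09:01 on Aug 27.
+11 hours 18 minutes → arrive 20:19 UTC on Aug 27.
Flight 2 departs at 16:10 UTC (Aug 26).
+1 hour 30 minutes → arrive 17:40 UTC on Aug 26.
Flight 2 lands earlier by 26 hours 39 minutes.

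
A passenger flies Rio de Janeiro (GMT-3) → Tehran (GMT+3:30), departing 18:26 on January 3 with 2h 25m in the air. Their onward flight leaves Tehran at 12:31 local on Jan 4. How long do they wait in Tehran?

Convert departure to UTC: 18:26 + 3:00 = 21:26 UTC on Jan 3.
Add 2 hours 25 minutes flight time → 23:51 UTC.
Tehran is UTC+3:30, so local arrival = 23:51 + 3:30 = 03:21 on Jan 4.
Layover = 12:31 − 03:21 = 9 hours 10 minutes.

9 hours 10 minutes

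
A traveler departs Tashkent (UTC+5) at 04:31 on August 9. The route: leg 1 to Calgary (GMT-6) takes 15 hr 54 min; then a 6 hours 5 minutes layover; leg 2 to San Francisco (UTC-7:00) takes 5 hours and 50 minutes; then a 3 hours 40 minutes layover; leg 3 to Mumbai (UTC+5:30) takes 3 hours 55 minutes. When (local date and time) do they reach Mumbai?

16:25 on August 10

Convert departure to UTC: 04:31 − 5:00 = 23:31 UTC on Aug 8.
Add 15 hours and 54 minutes leg 1 → 15:25 UTC (Aug 9).
Add 6 hours 5 minutes layover in Calgary → 21:30 UTC.
Add 5 hours 50 minutes leg 2 → 03:20 UTC (Aug 10).
Add 3 hours and 40 minutes layover in San Francisco → 07:00 UTC.
Add 3 hours 55 minutes leg 3 → 10:55 UTC.
Mumbai is UTC+5:30, so local arrival = 10:55 + 5:30 = 16:25 on Aug 10.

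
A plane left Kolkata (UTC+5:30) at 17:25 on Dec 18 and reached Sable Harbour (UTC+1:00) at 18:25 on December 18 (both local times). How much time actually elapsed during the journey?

5 hours 30 minutes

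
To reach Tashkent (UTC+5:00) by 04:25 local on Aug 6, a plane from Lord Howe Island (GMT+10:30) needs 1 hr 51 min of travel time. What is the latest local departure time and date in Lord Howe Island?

08:04 on August 6

Target arrival in UTC: 04:25 − 5:00 = 23:25 on Aug 5.
Subtract 1 hour and 51 minutes → departure 21:34 UTC on Aug 5.
Lord Howe Island is UTC+10:30: 21:34 + 10:30 = 08:04 on Aug 6.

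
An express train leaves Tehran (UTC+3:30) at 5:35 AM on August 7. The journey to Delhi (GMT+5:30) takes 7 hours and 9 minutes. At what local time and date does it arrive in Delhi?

Convert departure to UTC: 5:35 AM − 3:30 = 2:05 AM UTC on Aug 7.
Add 7 hours 9 minutes travel time → 9:14 AM UTC.
Delhi is UTC+5:30, so local arrival = 9:14 AM + 5:30 = 2:44 PM on Aug 7.

2:44 PM on August 7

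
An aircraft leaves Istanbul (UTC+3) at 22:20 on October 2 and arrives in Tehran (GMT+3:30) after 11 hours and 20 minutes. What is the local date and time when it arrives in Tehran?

Convert departure to UTC: 22:20 − 3:00 = 19:20 UTC on Oct 2.
Add 11 hours and 20 minutes travel time → 06:40 UTC (Oct 3).
Tehran is UTC+3:30, so local arrival = 06:40 + 3:30 = 10:10 on Oct 3.

10:10 on October 3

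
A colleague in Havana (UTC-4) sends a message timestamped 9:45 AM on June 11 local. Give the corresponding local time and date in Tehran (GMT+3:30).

Tehran is 7:30 ahead of Havana.
Shift by the zone difference: 9:45 AM + 7:30 = 5:15 PM on Jun 11 in Tehran.

5:15 PM on Jun 11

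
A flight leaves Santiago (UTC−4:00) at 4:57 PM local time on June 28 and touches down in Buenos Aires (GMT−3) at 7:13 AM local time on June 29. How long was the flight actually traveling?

13 hours 16 minutes

Buenos Aires is 1:00 ahead of Santiago.
Clock-face elapsed time (ignoring zones) is 14 hours 16 minutes.
Actual elapsed = 14 hours 16 minutes − 1:00 = 13 hours 16 minutes.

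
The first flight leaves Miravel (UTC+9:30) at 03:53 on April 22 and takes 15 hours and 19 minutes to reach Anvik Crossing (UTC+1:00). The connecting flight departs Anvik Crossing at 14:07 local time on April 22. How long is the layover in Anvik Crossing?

3 hours 25 minutes

Convert departure to UTC: 03:53 − 9:30 = 18:23 UTC on Apr 21.
Add 15 hours 19 minutes flight time → 09:42 UTC (Apr 22).
Anvik Crossing is UTC+1:00, so local arrival = 09:42 + 1:00 = 10:42 on Apr 22.
Layover = 14:07 − 10:42 = 3 hours 25 minutes.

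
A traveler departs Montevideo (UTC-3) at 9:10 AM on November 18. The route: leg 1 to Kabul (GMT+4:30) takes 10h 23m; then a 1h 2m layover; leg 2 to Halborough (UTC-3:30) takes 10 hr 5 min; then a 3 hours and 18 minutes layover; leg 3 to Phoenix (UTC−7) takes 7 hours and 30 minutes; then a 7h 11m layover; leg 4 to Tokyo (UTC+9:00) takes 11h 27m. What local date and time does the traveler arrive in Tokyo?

12:06 AM on Nov 21

Convert departure to UTC: 9:10 AM + 3:00 = 12:10 PM UTC on Nov 18.
Add 10 hours 23 minutes leg 1 → 10:33 PM UTC.
Add 1 hour and 2 minutes layover in Kabul → 11:35 PM UTC.
Add 10 hours and 5 minutes leg 2 → 9:40 AM UTC (Nov 19).
Add 3 hours and 18 minutes layover in Halborough → 12:58 PM UTC.
Add 7 hours 30 minutes leg 3 → 8:28 PM UTC.
Add 7 hours 11 minutes layover in Phoenix → 3:39 AM UTC (Nov 20).
Add 11 hours 27 minutes leg 4 → 3:06 PM UTC.
Tokyo is UTC+9:00, so local arrival = 3:06 PM + 9:00 = 12:06 AM on Nov 21.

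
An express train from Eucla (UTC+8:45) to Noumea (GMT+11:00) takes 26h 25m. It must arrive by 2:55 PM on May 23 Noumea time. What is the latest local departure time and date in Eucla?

10:15 AM on May 22

Target arrival in UTC: 2:55 PM − 11:00 = 3:55 AM on May 23.
Subtract 26 hours 25 minutes → departure 1:30 AM UTC on May 22.
Eucla is UTC+8:45: 1:30 AM + 8:45 = 10:15 AM on May 22.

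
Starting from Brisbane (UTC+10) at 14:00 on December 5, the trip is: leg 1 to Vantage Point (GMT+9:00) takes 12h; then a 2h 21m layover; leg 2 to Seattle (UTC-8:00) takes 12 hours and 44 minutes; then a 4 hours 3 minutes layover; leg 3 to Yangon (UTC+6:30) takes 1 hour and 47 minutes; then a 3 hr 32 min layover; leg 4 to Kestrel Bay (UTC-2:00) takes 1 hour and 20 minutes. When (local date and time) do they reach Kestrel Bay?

15:47 on Dec 6

Convert departure to UTC: 14:00 − 10:00 = 04:00 UTC on Dec 5.
Add 12 hours leg 1 → 16:00 UTC.
Add 2 hours 21 minutes layover in Vantage Point → 18:21 UTC.
Add 12 hours 44 minutes leg 2 → 07:05 UTC (Dec 6).
Add 4 hours and 3 minutes layover in Seattle → 11:08 UTC.
Add 1 hour and 47 minutes leg 3 → 12:55 UTC.
Add 3 hours 32 minutes layover in Yangon → 16:27 UTC.
Add 1 hour 20 minutes leg 4 → 17:47 UTC.
Kestrel Bay is UTC−2:00, so local arrival = 17:47 − 2:00 = 15:47 on Dec 6.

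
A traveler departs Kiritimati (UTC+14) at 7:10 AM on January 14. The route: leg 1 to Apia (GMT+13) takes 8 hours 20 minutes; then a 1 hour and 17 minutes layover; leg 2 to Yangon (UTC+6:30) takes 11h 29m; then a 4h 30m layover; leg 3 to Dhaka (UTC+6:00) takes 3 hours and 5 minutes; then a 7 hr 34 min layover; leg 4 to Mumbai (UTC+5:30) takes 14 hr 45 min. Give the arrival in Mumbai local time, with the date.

Convert departure to UTC: 7:10 AM − 14:00 = 5:10 PM UTC on Jan 13.
Add 8 hours 20 minutes leg 1 → 1:30 AM UTC (Jan 14).
Add 1 hour and 17 minutes layover in Apia → 2:47 AM UTC.
Add 11 hours and 29 minutes leg 2 → 2:16 PM UTC.
Add 4 hours and 30 minutes layover in Yangon → 6:46 PM UTC.
Add 3 hours 5 minutes leg 3 → 9:51 PM UTC.
Add 7 hours and 34 minutes layover in Dhaka → 5:25 AM UTC (Jan 15).
Add 14 hours and 45 minutes leg 4 → 8:10 PM UTC.
Mumbai is UTC+5:30, so local arrival = 8:10 PM + 5:30 = 1:40 AM on Jan 16.

1:40 AM on January 16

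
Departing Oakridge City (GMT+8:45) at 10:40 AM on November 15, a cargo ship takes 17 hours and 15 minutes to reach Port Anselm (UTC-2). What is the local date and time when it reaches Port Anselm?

5:10 PM on November 15

Convert departure to UTC: 10:40 AM − 8:45 = 1:55 AM UTC on Nov 15.
Add 17 hours 15 minutes travel time → 7:10 PM UTC.
Port Anselm is UTC−2:00, so local arrival = 7:10 PM − 2:00 = 5:10 PM on Nov 15.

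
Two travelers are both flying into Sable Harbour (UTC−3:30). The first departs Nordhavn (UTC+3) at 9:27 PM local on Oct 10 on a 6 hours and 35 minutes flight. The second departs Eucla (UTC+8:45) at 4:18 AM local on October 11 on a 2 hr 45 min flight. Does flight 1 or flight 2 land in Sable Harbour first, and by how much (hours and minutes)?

Flight 1 in UTC: 9:27 PM − 3:00 = 6:27 PM on Oct 10.
+6 hours and 35 minutes → arrive 1:02 AM UTC on Oct 11.
Flight 2 in UTC: 4:18 AM − 8:45 = 7:33 PM on Oct 10.
+2 hours and 45 minutes → arrive 10:18 PM UTC on Oct 10.
Flight 2 lands earlier by 2 hours 44 minutes.

the second, by 2 hours 44 minutes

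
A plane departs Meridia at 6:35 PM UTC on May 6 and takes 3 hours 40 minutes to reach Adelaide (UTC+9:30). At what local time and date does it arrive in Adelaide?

7:45 AM on May 7

Departure is given in UTC: 6:35 PM on May 6.
Add 3 hours 40 minutes → 10:15 PM UTC.
Adelaide is UTC+9:30: 10:15 PM + 9:30 = 7:45 AM on May 7.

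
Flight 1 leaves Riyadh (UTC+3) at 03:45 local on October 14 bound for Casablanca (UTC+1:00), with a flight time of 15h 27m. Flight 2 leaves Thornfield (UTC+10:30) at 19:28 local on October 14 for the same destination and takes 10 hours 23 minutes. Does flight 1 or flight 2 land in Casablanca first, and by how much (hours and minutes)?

Flight 1 in UTC: 03:45 − 3:00 = 00:45 on Oct 14.
+15 hours and 27 minutes → arrive 16:12 UTC on Oct 14.
Flight 2 in UTC: 19:28 − 10:30 = 08:58 on Oct 14.
+10 hours 23 minutes → arrive 19:21 UTC on Oct 14.
Flight 1 lands earlier by 3 hours 9 minutes.

the first, by 3 hours 9 minutes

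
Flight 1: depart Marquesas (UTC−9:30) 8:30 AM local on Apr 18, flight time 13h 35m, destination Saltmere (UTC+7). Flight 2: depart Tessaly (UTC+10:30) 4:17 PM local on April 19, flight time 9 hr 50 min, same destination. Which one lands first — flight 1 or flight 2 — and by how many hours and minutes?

the first, by 8 hours 2 minutes

Flight 1 in UTC: 8:30 AM + 9:30 = 6:00 PM on Apr 18.
+13 hours 35 minutes → arrive 7:35 AM UTC on Apr 19.
Flight 2 in UTC: 4:17 PM − 10:30 = 5:47 AM on Apr 19.
+9 hours and 50 minutes → arrive 3:37 PM UTC on Apr 19.
Flight 1 lands earlier by 8 hours 2 minutes.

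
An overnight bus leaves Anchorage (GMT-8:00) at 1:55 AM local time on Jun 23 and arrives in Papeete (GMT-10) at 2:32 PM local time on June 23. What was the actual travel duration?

14 hours 37 minutes

Papeete is 2:00 behind Anchorage.
Clock-face elapsed time (ignoring zones) is 12 hours 37 minutes.
Actual elapsed = 12 hours 37 minutes + 2:00 = 14 hours 37 minutes.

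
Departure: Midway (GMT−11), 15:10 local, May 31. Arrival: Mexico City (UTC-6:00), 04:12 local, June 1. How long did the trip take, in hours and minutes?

Departure in UTC: 15:10 + 11:00 = 02:10 on Jun 1.
Arrival in UTC: 04:12 + 6:00 = 10:12 on Jun 1.
Elapsed = 10:12 − 02:10 = 8 hours 2 minutes.

8 hours 2 minutes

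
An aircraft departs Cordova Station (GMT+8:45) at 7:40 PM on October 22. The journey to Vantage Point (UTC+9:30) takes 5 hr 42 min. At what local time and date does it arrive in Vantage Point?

2:07 AM on October 23

Convert departure to UTC: 7:40 PM − 8:45 = 10:55 AM UTC on Oct 22.
Add 5 hours and 42 minutes travel time → 4:37 PM UTC.
Vantage Point is UTC+9:30, so local arrival = 4:37 PM + 9:30 = 2:07 AM on Oct 23.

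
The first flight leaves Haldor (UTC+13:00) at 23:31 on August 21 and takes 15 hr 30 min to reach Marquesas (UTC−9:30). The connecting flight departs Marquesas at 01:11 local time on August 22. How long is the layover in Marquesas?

8 hours 40 minutes

Convert departure to UTC: 23:31 − 13:00 = 10:31 UTC on Aug 21.
Add 15 hours and 30 minutes flight time → 02:01 UTC (Aug 22).
Marquesas is UTC−9:30, so local arrival = 02:01 − 9:30 = 16:31 on Aug 21.
Layover = 01:11 − 16:31 (+1 day) = 8 hours 40 minutes.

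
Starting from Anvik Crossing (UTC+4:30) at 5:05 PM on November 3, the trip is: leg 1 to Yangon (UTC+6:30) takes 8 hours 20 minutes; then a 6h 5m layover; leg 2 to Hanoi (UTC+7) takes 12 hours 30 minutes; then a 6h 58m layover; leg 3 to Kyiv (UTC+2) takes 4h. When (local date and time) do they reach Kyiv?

4:28 AM on Nov 5

Convert departure to UTC: 5:05 PM − 4:30 = 12:35 PM UTC on Nov 3.
Add 8 hours and 20 minutes leg 1 → 8:55 PM UTC.
Add 6 hours 5 minutes layover in Yangon → 3:00 AM UTC (Nov 4).
Add 12 hours 30 minutes leg 2 → 3:30 PM UTC.
Add 6 hours and 58 minutes layover in Hanoi → 10:28 PM UTC.
Add 4 hours leg 3 → 2:28 AM UTC (Nov 5).
Kyiv is UTC+2:00, so local arrival = 2:28 AM + 2:00 = 4:28 AM on Nov 5.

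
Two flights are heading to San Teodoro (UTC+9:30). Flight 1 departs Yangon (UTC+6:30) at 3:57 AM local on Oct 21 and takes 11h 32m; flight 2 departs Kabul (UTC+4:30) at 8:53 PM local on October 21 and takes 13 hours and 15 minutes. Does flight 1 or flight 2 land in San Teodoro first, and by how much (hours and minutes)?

the first, by 20 hours 39 minutes

Flight 1 in UTC: 3:57 AM − 6:30 = 9:27 PM on Oct 20.
+11 hours and 32 minutes → arrive 8:59 AM UTC on Oct 21.
Flight 2 in UTC: 8:53 PM − 4:30 = 4:23 PM on Oct 21.
+13 hours and 15 minutes → arrive 5:38 AM UTC on Oct 22.
Flight 1 lands earlier by 20 hours 39 minutes.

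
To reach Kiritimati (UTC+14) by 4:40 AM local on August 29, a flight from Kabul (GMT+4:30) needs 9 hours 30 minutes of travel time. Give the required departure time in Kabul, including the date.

Target arrival in UTC: 4:40 AM − 14:00 = 2:40 PM on Aug 28.
Subtract 9 hours 30 minutes → departure 5:10 AM UTC on Aug 28.
Kabul is UTC+4:30: 5:10 AM + 4:30 = 9:40 AM on Aug 28.

9:40 AM on August 28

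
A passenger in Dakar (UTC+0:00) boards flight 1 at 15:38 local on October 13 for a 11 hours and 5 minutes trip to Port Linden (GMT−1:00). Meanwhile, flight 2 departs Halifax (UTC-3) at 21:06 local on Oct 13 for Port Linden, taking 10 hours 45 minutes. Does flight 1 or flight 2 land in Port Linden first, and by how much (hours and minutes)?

the first, by 8 hours 8 minutes

Flight 1 departs at 15:38 UTC (Oct 13).
+11 hours 5 minutes → arrive 02:43 UTC on Oct 14.
Flight 2 in UTC: 21:06 + 3:00 = 00:06 on Oct 14.
+10 hours and 45 minutes → arrive 10:51 UTC on Oct 14.
Flight 1 lands earlier by 8 hours 8 minutes.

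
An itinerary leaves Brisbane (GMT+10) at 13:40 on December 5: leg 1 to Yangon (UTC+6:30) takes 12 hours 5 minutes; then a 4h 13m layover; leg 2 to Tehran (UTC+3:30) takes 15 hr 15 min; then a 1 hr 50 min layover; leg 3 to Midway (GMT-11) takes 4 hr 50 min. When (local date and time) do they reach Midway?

06:53 on Dec 6

Convert departure to UTC: 13:40 − 10:00 = 03:40 UTC on Dec 5.
Add 12 hours and 5 minutes leg 1 → 15:45 UTC.
Add 4 hours and 13 minutes layover in Yangon → 19:58 UTC.
Add 15 hours and 15 minutes leg 2 → 11:13 UTC (Dec 6).
Add 1 hour and 50 minutes layover in Tehran → 13:03 UTC.
Add 4 hours and 50 minutes leg 3 → 17:53 UTC.
Midway is UTC−11:00, so local arrival = 17:53 − 11:00 = 06:53 on Dec 6.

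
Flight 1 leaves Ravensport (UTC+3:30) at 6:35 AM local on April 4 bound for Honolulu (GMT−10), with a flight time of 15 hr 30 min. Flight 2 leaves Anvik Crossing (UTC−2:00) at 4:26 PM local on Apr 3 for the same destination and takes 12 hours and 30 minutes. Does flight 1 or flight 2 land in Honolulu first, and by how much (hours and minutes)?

Flight 1 in UTC: 6:35 AM − 3:30 = 3:05 AM on Apr 4.
+15 hours and 30 minutes → arrive 6:35 PM UTC on Apr 4.
Flight 2 in UTC: 4:26 PM + 2:00 = 6:26 PM on Apr 3.
+12 hours and 30 minutes → arrive 6:56 AM UTC on Apr 4.
Flight 2 lands earlier by 11 hours 39 minutes.

the second, by 11 hours 39 minutes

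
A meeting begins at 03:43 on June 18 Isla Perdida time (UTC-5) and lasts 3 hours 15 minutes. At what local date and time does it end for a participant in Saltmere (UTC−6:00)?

05:58 on June 18

Convert start to UTC: 03:43 + 5:00 = 08:43 UTC on Jun 18.
Add 3 hours 15 minutes duration → 11:58 UTC.
Saltmere is UTC−6:00, so local end time = 11:58 − 6:00 = 05:58 on Jun 18.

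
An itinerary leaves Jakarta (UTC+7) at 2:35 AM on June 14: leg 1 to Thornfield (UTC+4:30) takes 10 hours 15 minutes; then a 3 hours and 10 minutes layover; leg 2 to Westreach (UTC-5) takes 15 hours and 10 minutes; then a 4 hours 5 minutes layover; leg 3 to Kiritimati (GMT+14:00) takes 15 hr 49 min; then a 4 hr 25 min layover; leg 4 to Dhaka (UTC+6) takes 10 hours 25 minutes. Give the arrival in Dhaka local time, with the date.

Convert departure to UTC: 2:35 AM − 7:00 = 7:35 PM UTC on Jun 13.
Add 10 hours 15 minutes leg 1 → 5:50 AM UTC (Jun 14).
Add 3 hours and 10 minutes layover in Thornfield → 9:00 AM UTC.
Add 15 hours 10 minutes leg 2 → 12:10 AM UTC (Jun 15).
Add 4 hours and 5 minutes layover in Westreach → 4:15 AM UTC.
Add 15 hours 49 minutes leg 3 → 8:04 PM UTC.
Add 4 hours and 25 minutes layover in Kiritimati → 12:29 AM UTC (Jun 16).
Add 10 hours 25 minutes leg 4 → 10:54 AM UTC.
Dhaka is UTC+6:00, so local arrival = 10:54 AM + 6:00 = 4:54 PM on Jun 16.

4:54 PM on June 16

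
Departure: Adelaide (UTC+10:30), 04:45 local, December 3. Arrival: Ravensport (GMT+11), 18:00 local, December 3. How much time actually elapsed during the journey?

Ravensport is 0:30 ahead of Adelaide.
Clock-face elapsed time (ignoring zones) is 13 hours 15 minutes.
Actual elapsed = 13 hours 15 minutes − 0:30 = 12 hours 45 minutes.

12 hours 45 minutes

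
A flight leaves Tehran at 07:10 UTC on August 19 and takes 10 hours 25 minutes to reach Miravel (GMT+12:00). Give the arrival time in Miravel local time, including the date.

Departure is given in UTC: 07:10 on Aug 19.
Add 10 hours and 25 minutes → 17:35 UTC.
Miravel is UTC+12:00: 17:35 + 12:00 = 05:35 on Aug 20.

05:35 on Aug 20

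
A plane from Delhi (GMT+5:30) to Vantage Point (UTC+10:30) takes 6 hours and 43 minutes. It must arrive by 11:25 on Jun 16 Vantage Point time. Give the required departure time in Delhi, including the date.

23:42 on Jun 15

Target arrival in UTC: 11:25 − 10:30 = 00:55 on Jun 16.
Subtract 6 hours 43 minutes → departure 18:12 UTC on Jun 15.
Delhi is UTC+5:30: 18:12 + 5:30 = 23:42 on Jun 15.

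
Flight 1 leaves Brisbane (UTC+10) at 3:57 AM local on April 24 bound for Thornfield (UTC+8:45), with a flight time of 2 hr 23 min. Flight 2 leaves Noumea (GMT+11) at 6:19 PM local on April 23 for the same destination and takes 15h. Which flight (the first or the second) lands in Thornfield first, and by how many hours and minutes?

the first, by 1 hour 59 minutes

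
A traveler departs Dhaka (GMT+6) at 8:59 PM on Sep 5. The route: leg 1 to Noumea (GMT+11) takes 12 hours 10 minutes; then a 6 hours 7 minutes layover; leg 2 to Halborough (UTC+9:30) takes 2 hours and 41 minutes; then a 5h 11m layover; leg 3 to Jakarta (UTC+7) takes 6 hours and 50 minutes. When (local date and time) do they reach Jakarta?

6:58 AM on September 7

Convert departure to UTC: 8:59 PM − 6:00 = 2:59 PM UTC on Sep 5.
Add 12 hours 10 minutes leg 1 → 3:09 AM UTC (Sep 6).
Add 6 hours and 7 minutes layover in Noumea → 9:16 AM UTC.
Add 2 hours 41 minutes leg 2 → 11:57 AM UTC.
Add 5 hours and 11 minutes layover in Halborough → 5:08 PM UTC.
Add 6 hours 50 minutes leg 3 → 11:58 PM UTC.
Jakarta is UTC+7:00, so local arrival = 11:58 PM + 7:00 = 6:58 AM on Sep 7.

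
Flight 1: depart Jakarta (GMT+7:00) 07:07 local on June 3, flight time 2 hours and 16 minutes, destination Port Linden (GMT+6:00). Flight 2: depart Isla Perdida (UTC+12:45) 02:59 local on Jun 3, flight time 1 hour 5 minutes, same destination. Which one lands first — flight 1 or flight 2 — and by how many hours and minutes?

Flight 1 in UTC: 07:07 − 7:00 = 00:07 on Jun 3.
+2 hours and 16 minutes → arrive 02:23 UTC on Jun 3.
Flight 2 in UTC: 02:59 − 12:45 = 14:14 on Jun 2.
+1 hour 5 minutes → arrive 15:19 UTC on Jun 2.
Flight 2 lands earlier by 11 hours 4 minutes.

the second, by 11 hours 4 minutes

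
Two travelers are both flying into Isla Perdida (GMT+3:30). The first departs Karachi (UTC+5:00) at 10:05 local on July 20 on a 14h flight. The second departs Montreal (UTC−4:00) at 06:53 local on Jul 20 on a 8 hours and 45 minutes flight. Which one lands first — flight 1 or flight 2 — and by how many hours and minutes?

the first, by 33 minutes

Flight 1 in UTC: 10:05 − 5:00 = 05:05 on Jul 20.
+14 hours → arrive 19:05 UTC on Jul 20.
Flight 2 in UTC: 06:53 + 4:00 = 10:53 on Jul 20.
+8 hours 45 minutes → arrive 19:38 UTC on Jul 20.
Flight 1 lands earlier by 33 minutes.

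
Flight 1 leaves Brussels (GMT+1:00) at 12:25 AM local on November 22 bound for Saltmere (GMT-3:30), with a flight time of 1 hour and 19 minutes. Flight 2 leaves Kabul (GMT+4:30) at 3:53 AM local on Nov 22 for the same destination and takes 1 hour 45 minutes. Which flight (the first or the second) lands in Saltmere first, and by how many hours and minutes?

Flight 1 in UTC: 12:25 AM − 1:00 = 11:25 PM on Nov 21.
+1 hour and 19 minutes → arrive 12:44 AM UTC on Nov 22.
Flight 2 in UTC: 3:53 AM − 4:30 = 11:23 PM on Nov 21.
+1 hour and 45 minutes → arrive 1:08 AM UTC on Nov 22.
Flight 1 lands earlier by 24 minutes.

the first, by 24 minutes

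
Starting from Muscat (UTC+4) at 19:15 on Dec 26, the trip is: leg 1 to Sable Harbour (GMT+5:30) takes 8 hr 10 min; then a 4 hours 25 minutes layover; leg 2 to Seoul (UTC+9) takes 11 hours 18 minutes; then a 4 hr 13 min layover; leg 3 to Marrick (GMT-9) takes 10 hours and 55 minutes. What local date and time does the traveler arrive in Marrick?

Convert departure to UTC: 19:15 − 4:00 = 15:15 UTC on Dec 26.
Add 8 hours and 10 minutes leg 1 → 23:25 UTC.
Add 4 hours and 25 minutes layover in Sable Harbour → 03:50 UTC (Dec 27).
Add 11 hours and 18 minutes leg 2 → 15:08 UTC.
Add 4 hours 13 minutes layover in Seoul → 19:21 UTC.
Add 10 hours 55 minutes leg 3 → 06:16 UTC (Dec 28).
Marrick is UTC−9:00, so local arrival = 06:16 − 9:00 = 21:16 on Dec 27.

21:16 on Dec 27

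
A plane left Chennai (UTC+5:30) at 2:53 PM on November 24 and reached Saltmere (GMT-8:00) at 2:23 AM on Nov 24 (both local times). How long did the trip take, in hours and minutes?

1 hour

Saltmere is 13:30 behind Chennai.
Clock-face elapsed time (ignoring zones) is −12 hours 30 minutes.
Actual elapsed = −12 hours 30 minutes + 13:30 = 1 hour.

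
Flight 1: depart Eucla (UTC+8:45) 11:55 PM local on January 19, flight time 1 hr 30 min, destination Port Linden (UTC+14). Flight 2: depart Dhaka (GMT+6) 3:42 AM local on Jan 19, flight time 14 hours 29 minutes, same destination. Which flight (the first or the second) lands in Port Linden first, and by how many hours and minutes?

the second, by 4 hours 29 minutes

Flight 1 in UTC: 11:55 PM − 8:45 = 3:10 PM on Jan 19.
+1 hour and 30 minutes → arrive 4:40 PM UTC on Jan 19.
Flight 2 in UTC: 3:42 AM − 6:00 = 9:42 PM on Jan 18.
+14 hours and 29 minutes → arrive 12:11 PM UTC on Jan 19.
Flight 2 lands earlier by 4 hours 29 minutes.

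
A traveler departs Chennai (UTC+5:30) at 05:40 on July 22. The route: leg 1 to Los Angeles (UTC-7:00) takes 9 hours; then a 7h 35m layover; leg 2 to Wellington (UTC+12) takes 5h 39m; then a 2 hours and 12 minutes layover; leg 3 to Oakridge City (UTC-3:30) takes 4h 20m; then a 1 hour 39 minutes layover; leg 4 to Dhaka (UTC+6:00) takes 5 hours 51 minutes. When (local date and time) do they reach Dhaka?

18:26 on July 23

Convert departure to UTC: 05:40 − 5:30 = 00:10 UTC on Jul 22.
Add 9 hours leg 1 → 09:10 UTC.
Add 7 hours and 35 minutes layover in Los Angeles → 16:45 UTC.
Add 5 hours 39 minutes leg 2 → 22:24 UTC.
Add 2 hours and 12 minutes layover in Wellington → 00:36 UTC (Jul 23).
Add 4 hours and 20 minutes leg 3 → 04:56 UTC.
Add 1 hour and 39 minutes layover in Oakridge City → 06:35 UTC.
Add 5 hours 51 minutes leg 4 → 12:26 UTC.
Dhaka is UTC+6:00, so local arrival = 12:26 + 6:00 = 18:26 on Jul 23.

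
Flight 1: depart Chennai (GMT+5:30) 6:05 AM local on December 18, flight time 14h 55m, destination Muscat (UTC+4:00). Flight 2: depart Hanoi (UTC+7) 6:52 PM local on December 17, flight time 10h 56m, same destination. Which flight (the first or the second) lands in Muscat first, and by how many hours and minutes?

the second, by 16 hours 42 minutes

Flight 1 in UTC: 6:05 AM − 5:30 = 12:35 AM on Dec 18.
+14 hours 55 minutes → arrive 3:30 PM UTC on Dec 18.
Flight 2 in UTC: 6:52 PM − 7:00 = 11:52 AM on Dec 17.
+10 hours 56 minutes → arrive 10:48 PM UTC on Dec 17.
Flight 2 lands earlier by 16 hours 42 minutes.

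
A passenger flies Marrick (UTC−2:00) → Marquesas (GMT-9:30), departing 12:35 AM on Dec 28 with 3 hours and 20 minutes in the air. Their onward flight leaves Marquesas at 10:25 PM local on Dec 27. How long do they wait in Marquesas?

2 hours

Convert departure to UTC: 12:35 AM + 2:00 = 2:35 AM UTC on Dec 28.
Add 3 hours and 20 minutes flight time → 5:55 AM UTC.
Marquesas is UTC−9:30, so local arrival = 5:55 AM − 9:30 = 8:25 PM on Dec 27.
Layover = 10:25 PM − 8:25 PM = 2 hours.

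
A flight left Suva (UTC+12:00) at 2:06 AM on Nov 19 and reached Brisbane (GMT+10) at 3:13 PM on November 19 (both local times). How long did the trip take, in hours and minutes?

Departure in UTC: 2:06 AM − 12:00 = 2:06 PM on Nov 18.
Arrival in UTC: 3:13 PM − 10:00 = 5:13 AM on Nov 19.
Elapsed = 5:13 AM − 2:06 PM (+1 day) = 15 hours 7 minutes.

15 hours 7 minutes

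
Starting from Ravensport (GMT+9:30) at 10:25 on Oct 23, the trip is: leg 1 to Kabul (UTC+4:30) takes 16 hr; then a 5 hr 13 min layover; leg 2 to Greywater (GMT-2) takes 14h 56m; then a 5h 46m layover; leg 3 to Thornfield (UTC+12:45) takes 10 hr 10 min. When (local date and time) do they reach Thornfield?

17:45 on Oct 25

Convert departure to UTC: 10:25 − 9:30 = 00:55 UTC on Oct 23.
Add 16 hours leg 1 → 16:55 UTC.
Add 5 hours 13 minutes layover in Kabul → 22:08 UTC.
Add 14 hours and 56 minutes leg 2 → 13:04 UTC (Oct 24).
Add 5 hours 46 minutes layover in Greywater → 18:50 UTC.
Add 10 hours and 10 minutes leg 3 → 05:00 UTC (Oct 25).
Thornfield is UTC+12:45, so local arrival = 05:00 + 12:45 = 17:45 on Oct 25.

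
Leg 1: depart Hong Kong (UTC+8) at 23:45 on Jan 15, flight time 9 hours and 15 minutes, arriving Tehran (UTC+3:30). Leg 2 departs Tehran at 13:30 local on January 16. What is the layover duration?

Convert departure to UTC: 23:45 − 8:00 = 15:45 UTC on Jan 15.
Add 9 hours 15 minutes flight time → 01:00 UTC (Jan 16).
Tehran is UTC+3:30, so local arrival = 01:00 + 3:30 = 04:30 on Jan 16.
Layover = 13:30 − 04:30 = 9 hours.

9 hours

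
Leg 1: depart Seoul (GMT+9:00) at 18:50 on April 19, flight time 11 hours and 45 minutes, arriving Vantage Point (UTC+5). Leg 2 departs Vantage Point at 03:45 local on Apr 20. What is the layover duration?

Convert departure to UTC: 18:50 − 9:00 = 09:50 UTC on Apr 19.
Add 11 hours and 45 minutes flight time → 21:35 UTC.
Vantage Point is UTC+5:00, so local arrival = 21:35 + 5:00 = 02:35 on Apr 20.
Layover = 03:45 − 02:35 = 1 hour 10 minutes.

1 hour 10 minutes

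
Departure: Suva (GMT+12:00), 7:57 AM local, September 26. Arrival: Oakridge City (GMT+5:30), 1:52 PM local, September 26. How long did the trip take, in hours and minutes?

Oakridge City is 6:30 behind Suva.
Clock-face elapsed time (ignoring zones) is 5 hours 55 minutes.
Actual elapsed = 5 hours 55 minutes + 6:30 = 12 hours 25 minutes.

12 hours 25 minutes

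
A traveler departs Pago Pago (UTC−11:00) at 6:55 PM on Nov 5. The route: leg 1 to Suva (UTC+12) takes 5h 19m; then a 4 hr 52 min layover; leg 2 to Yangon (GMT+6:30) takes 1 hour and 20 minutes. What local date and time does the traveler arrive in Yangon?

Convert departure to UTC: 6:55 PM + 11:00 = 5:55 AM UTC on Nov 6.
Add 5 hours 19 minutes leg 1 → 11:14 AM UTC.
Add 4 hours 52 minutes layover in Suva → 4:06 PM UTC.
Add 1 hour and 20 minutes leg 2 → 5:26 PM UTC.
Yangon is UTC+6:30, so local arrival = 5:26 PM + 6:30 = 11:56 PM on Nov 6.

11:56 PM on Nov 6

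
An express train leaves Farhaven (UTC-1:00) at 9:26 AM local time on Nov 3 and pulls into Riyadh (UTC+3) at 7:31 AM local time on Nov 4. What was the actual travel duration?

18 hours 5 minutes

Departure in UTC: 9:26 AM + 1:00 = 10:26 AM on Nov 3.
Arrival in UTC: 7:31 AM − 3:00 = 4:31 AM on Nov 4.
Elapsed = 4:31 AM − 10:26 AM (+1 day) = 18 hours 5 minutes.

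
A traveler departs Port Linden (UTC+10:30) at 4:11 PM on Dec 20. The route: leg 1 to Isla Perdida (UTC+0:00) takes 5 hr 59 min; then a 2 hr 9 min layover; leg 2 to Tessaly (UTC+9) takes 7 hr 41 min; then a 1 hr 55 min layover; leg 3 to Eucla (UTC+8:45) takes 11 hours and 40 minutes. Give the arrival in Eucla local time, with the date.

Convert departure to UTC: 4:11 PM − 10:30 = 5:41 AM UTC on Dec 20.
Add 5 hours 59 minutes leg 1 → 11:40 AM UTC.
Add 2 hours and 9 minutes layover in Isla Perdida → 1:49 PM UTC.
Add 7 hours and 41 minutes leg 2 → 9:30 PM UTC.
Add 1 hour and 55 minutes layover in Tessaly → 11:25 PM UTC.
Add 11 hours and 40 minutes leg 3 → 11:05 AM UTC (Dec 21).
Eucla is UTC+8:45, so local arrival = 11:05 AM + 8:45 = 7:50 PM on Dec 21.

7:50 PM on Dec 21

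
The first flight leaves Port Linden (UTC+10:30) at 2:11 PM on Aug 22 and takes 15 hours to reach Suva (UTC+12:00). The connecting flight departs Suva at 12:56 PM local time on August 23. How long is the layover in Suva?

6 hours 15 minutes

Convert departure to UTC: 2:11 PM − 10:30 = 3:41 AM UTC on Aug 22.
Add 15 hours flight time → 6:41 PM UTC.
Suva is UTC+12:00, so local arrival = 6:41 PM + 12:00 = 6:41 AM on Aug 23.
Layover = 12:56 PM − 6:41 AM = 6 hours 15 minutes.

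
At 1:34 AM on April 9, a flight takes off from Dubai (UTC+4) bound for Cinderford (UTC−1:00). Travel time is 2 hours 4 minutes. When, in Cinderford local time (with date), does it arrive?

Convert departure to UTC: 1:34 AM − 4:00 = 9:34 PM UTC on Apr 8.
Add 2 hours and 4 minutes travel time → 11:38 PM UTC.
Cinderford is UTC−1:00, so local arrival = 11:38 PM − 1:00 = 10:38 PM on Apr 8.

10:38 PM on April 8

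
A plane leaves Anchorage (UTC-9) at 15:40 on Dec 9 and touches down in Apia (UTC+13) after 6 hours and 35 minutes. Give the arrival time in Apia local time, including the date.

20:15 on December 10

Convert departure to UTC: 15:40 + 9:00 = 00:40 UTC on Dec 10.
Add 6 hours 35 minutes travel time → 07:15 UTC.
Apia is UTC+13:00, so local arrival = 07:15 + 13:00 = 20:15 on Dec 10.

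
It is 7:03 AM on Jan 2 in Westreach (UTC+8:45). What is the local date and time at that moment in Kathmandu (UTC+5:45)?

In UTC: 7:03 AM − 8:45 = 10:18 PM on Jan 1.
Kathmandu is UTC+5:45: 10:18 PM + 5:45 = 4:03 AM on Jan 2.

4:03 AM on January 2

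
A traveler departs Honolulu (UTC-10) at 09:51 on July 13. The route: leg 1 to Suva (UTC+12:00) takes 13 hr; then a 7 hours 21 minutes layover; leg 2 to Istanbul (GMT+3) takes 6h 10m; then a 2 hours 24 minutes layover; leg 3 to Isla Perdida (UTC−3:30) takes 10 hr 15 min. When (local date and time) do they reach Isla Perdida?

07:31 on Jul 15

Convert departure to UTC: 09:51 + 10:00 = 19:51 UTC on Jul 13.
Add 13 hours leg 1 → 08:51 UTC (Jul 14).
Add 7 hours and 21 minutes layover in Suva → 16:12 UTC.
Add 6 hours 10 minutes leg 2 → 22:22 UTC.
Add 2 hours 24 minutes layover in Istanbul → 00:46 UTC (Jul 15).
Add 10 hours and 15 minutes leg 3 → 11:01 UTC.
Isla Perdida is UTC−3:30, so local arrival = 11:01 − 3:30 = 07:31 on Jul 15.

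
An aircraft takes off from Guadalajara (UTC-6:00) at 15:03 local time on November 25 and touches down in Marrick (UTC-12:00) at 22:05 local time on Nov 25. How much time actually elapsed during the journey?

13 hours 2 minutes

Marrick is 6:00 behind Guadalajara.
Clock-face elapsed time (ignoring zones) is 7 hours 2 minutes.
Actual elapsed = 7 hours 2 minutes + 6:00 = 13 hours 2 minutes.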